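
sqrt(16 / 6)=2 * sqrt(6) / 3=1.63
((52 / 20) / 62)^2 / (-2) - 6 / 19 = -1156411 / 3651800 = -0.32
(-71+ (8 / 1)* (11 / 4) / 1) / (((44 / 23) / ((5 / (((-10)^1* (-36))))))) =-1127 / 3168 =-0.36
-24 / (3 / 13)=-104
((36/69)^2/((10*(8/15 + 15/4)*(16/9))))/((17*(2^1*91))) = 243/210319291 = 0.00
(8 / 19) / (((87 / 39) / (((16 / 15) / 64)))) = 26 / 8265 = 0.00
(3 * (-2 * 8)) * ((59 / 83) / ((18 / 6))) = -944 / 83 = -11.37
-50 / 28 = -25 / 14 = -1.79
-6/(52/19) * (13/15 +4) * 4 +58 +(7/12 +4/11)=139597/8580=16.27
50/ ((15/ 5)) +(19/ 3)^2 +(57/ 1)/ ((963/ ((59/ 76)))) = 218885/ 3852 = 56.82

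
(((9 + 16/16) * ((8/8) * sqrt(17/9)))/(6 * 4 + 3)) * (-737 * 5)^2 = 135792250 * sqrt(17)/81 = 6912170.25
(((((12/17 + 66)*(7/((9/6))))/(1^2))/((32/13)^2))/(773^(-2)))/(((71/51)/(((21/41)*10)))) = 42083910704745/372608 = 112944195.25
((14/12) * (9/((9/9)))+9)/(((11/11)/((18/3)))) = 117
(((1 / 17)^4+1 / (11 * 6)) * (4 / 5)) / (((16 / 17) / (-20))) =-83587 / 324258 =-0.26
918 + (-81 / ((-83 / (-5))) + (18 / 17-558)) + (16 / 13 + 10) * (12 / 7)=48205851 / 128401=375.43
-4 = -4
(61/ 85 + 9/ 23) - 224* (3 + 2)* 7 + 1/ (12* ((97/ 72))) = -1486516374/ 189635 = -7838.83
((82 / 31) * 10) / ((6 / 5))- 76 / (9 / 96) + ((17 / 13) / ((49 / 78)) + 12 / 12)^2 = -779.13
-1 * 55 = -55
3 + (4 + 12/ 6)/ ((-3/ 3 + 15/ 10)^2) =27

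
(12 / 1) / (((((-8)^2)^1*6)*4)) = 1 / 128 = 0.01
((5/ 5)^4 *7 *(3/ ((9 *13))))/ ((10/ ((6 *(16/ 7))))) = 16/ 65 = 0.25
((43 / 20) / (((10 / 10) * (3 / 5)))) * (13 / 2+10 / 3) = 2537 / 72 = 35.24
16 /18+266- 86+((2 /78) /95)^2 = 827688767 /4575675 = 180.89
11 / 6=1.83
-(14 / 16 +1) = -15 / 8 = -1.88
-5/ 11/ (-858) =0.00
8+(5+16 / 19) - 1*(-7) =396 / 19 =20.84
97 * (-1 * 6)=-582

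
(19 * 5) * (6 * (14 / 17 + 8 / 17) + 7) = 23845 / 17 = 1402.65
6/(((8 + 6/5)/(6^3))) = 3240/23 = 140.87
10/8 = 5/4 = 1.25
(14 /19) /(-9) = -0.08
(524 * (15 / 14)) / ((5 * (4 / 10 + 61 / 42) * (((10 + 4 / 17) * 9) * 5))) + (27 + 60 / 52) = 12444440 / 439959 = 28.29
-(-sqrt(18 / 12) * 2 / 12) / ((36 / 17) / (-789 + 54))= -70.85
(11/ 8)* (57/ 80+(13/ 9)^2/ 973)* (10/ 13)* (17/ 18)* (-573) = -160935837337/ 393434496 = -409.05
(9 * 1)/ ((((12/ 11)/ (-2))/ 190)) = -3135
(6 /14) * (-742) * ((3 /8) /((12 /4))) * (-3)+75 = 777 /4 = 194.25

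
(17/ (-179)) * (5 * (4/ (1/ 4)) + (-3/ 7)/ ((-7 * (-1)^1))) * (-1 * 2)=133178/ 8771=15.18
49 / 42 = 1.17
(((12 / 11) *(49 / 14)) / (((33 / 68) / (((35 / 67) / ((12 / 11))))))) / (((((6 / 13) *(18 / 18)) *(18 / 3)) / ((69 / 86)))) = 1245335 / 1140876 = 1.09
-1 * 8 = -8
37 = 37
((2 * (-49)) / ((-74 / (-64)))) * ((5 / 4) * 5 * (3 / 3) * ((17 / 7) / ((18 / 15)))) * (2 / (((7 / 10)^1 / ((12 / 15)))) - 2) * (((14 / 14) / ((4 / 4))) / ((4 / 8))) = -68000 / 111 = -612.61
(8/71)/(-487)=-8/34577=-0.00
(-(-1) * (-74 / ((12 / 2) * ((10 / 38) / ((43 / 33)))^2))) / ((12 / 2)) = -24697093 / 490050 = -50.40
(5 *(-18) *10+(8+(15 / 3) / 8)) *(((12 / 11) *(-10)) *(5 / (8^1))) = 534825 / 88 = 6077.56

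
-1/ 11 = -0.09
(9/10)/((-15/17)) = -51/50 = -1.02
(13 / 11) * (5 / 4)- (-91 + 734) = -28227 / 44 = -641.52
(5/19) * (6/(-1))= -30/19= -1.58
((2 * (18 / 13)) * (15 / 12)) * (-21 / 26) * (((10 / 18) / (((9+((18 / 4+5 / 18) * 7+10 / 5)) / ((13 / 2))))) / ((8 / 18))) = -1701 / 3328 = -0.51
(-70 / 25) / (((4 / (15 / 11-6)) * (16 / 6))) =1071 / 880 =1.22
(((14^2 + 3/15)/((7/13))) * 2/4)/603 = 1417/4690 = 0.30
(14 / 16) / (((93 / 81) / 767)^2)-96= 3001300719 / 7688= 390387.71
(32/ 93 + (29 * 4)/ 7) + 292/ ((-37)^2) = 15265520/ 891219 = 17.13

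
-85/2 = -42.50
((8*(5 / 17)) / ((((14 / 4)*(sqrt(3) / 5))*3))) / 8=50*sqrt(3) / 1071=0.08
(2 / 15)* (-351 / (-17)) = 234 / 85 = 2.75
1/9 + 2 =19/9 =2.11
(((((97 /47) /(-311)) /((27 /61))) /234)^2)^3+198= 122826591875568887956302310627349817065537275640857 /620336322603883272506577326184014078481628577856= 198.00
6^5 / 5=7776 / 5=1555.20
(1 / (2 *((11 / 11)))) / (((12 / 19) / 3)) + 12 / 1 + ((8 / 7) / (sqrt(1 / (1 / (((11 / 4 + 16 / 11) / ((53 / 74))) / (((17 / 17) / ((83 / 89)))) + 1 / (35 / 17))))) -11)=8 *sqrt(78630691455470) / 151542181 + 27 / 8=3.84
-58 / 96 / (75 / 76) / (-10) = 551 / 9000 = 0.06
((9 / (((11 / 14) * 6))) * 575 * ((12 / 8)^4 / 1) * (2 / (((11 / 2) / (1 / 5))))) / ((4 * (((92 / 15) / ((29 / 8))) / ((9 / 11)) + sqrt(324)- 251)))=-109404675 / 250047952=-0.44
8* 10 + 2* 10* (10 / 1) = 280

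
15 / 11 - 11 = -106 / 11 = -9.64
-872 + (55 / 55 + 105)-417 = -1183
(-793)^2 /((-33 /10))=-190560.30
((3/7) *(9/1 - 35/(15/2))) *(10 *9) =1170/7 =167.14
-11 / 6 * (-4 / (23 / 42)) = 308 / 23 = 13.39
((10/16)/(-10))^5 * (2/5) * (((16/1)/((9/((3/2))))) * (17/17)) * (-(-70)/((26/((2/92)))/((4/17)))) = -7/499679232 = -0.00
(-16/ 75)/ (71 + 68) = -16/ 10425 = -0.00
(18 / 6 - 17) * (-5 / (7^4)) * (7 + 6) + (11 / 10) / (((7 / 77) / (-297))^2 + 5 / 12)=92103371144 / 30507824585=3.02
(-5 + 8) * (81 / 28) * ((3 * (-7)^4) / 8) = 250047 / 32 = 7813.97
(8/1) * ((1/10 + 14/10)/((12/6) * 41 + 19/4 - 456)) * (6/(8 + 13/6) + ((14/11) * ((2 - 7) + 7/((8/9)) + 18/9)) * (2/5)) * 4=-1978848/4955335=-0.40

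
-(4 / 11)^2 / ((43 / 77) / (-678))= 75936 / 473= 160.54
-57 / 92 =-0.62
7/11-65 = -708/11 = -64.36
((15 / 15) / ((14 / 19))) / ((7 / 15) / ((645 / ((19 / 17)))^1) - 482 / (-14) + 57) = 0.01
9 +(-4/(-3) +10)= 61/3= 20.33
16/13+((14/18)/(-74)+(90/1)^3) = 6311692565/8658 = 729001.22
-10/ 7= -1.43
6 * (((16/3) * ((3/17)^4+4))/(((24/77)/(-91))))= -9365976620/250563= -37379.73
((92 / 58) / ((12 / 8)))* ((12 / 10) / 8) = 23 / 145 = 0.16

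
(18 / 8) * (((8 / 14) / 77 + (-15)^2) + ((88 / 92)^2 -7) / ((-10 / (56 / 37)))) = 2898863631 / 5702620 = 508.34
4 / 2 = 2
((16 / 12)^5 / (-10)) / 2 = -256 / 1215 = -0.21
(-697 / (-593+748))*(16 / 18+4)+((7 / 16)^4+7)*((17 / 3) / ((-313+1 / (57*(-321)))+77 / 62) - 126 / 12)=-1241538787999294609 / 12933125141299200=-96.00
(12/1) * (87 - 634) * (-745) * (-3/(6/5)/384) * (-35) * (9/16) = 641836125/1024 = 626793.09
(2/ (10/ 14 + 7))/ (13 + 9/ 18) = 14/ 729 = 0.02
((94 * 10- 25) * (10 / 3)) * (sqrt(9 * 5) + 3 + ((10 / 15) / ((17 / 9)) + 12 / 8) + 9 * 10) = 9150 * sqrt(5) + 4918125 / 17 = 309761.49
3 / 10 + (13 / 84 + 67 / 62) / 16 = 78581 / 208320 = 0.38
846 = 846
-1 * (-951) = 951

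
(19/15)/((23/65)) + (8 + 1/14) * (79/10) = 650543/9660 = 67.34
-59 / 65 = -0.91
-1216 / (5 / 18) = -21888 / 5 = -4377.60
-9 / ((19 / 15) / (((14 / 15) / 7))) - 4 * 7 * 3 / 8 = -435 / 38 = -11.45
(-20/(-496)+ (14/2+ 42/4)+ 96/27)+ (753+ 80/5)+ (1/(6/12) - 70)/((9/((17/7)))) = 6028885/7812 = 771.75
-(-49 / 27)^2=-2401 / 729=-3.29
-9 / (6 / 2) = -3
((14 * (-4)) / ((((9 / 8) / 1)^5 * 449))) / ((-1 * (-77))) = -0.00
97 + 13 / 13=98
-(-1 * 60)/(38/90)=2700/19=142.11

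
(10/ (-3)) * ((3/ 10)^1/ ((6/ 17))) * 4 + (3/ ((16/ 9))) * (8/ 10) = -599/ 60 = -9.98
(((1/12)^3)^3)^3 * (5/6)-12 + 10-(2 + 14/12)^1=-4258487110991240738540196200443/824223311804756271975521845248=-5.17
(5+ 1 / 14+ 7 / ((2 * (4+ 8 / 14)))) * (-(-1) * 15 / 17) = 39225 / 7616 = 5.15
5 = 5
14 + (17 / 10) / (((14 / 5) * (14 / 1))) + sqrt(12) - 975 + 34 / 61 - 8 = -964.94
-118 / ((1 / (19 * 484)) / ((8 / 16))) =-542564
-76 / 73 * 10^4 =-760000 / 73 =-10410.96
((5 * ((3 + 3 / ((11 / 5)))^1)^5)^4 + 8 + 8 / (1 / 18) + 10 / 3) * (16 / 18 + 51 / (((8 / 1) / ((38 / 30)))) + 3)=17020444417464893566963146603287906768731 / 363284997263582404968540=46851492755467863.24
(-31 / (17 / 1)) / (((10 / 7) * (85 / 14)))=-1519 / 7225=-0.21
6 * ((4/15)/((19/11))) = 88/95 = 0.93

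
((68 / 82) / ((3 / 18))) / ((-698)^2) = 51 / 4993841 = 0.00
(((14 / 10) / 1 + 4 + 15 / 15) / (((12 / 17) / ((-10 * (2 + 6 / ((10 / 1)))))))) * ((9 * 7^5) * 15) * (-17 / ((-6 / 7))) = -10608175032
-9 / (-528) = 3 / 176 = 0.02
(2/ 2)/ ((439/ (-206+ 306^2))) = 93430/ 439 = 212.82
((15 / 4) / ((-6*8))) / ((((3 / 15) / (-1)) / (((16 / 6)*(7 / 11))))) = 175 / 264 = 0.66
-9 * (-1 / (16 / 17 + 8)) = 1.01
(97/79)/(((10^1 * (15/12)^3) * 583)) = 3104/28785625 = 0.00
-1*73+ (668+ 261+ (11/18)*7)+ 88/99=5167/6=861.17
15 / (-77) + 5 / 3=340 / 231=1.47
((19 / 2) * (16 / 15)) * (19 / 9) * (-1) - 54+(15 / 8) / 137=-11153063 / 147960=-75.38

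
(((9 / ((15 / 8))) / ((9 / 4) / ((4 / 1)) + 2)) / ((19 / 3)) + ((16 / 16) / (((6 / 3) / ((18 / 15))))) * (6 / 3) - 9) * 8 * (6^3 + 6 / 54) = -30320216 / 2337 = -12973.99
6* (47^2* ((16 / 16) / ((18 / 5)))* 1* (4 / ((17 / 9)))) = 7796.47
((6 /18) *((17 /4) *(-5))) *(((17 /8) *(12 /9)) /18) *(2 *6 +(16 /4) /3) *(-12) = 14450 /81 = 178.40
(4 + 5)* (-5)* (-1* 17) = 765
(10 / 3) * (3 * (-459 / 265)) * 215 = -197370 / 53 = -3723.96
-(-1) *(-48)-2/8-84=-529/4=-132.25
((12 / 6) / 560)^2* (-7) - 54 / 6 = -100801 / 11200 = -9.00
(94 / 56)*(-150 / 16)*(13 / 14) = -45825 / 3136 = -14.61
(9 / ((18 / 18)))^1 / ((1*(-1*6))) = -3 / 2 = -1.50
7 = 7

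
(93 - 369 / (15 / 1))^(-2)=25 / 116964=0.00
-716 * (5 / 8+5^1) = -8055 / 2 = -4027.50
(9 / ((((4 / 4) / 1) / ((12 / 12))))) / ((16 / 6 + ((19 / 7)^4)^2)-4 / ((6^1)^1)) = 5764801 / 1888343627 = 0.00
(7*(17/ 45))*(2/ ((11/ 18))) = 476/ 55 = 8.65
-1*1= -1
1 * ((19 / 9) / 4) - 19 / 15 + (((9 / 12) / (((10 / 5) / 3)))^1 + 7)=2659 / 360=7.39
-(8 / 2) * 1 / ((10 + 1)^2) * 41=-164 / 121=-1.36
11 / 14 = 0.79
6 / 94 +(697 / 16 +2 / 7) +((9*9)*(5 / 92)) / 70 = 5324133 / 121072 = 43.97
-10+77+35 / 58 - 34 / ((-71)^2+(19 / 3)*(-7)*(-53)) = 10866312 / 160747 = 67.60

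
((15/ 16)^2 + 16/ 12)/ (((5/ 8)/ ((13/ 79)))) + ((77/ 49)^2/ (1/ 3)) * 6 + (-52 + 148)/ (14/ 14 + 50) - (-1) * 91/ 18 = 4924723813/ 94762080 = 51.97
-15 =-15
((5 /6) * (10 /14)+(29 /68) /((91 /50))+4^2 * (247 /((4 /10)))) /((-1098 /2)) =-6550990 /363987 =-18.00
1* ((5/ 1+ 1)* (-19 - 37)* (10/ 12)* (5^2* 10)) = -70000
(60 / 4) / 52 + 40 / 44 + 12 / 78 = 1.35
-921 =-921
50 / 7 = 7.14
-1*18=-18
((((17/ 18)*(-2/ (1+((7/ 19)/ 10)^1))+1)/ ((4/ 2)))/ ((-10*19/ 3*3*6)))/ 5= 0.00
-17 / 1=-17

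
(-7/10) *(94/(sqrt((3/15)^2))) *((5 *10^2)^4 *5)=-102812500000000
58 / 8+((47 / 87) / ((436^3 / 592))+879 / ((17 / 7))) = 1414259097239 / 3830695782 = 369.19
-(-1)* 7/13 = 7/13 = 0.54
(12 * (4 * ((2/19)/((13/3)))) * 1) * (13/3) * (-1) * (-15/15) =96/19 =5.05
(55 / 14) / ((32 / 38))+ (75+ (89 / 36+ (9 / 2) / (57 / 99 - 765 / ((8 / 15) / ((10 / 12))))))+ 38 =152778163721 / 1271735136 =120.13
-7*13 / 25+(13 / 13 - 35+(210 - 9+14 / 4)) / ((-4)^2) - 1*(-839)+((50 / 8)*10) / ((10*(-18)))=6088817 / 7200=845.67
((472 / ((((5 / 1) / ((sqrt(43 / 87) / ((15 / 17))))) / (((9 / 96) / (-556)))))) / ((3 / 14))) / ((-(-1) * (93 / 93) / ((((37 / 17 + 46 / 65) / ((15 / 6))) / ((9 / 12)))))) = -1316231 * sqrt(3741) / 884300625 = -0.09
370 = 370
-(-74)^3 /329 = 405224 /329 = 1231.68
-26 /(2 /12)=-156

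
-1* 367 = -367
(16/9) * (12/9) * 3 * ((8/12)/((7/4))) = 512/189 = 2.71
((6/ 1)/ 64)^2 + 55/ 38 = 28331/ 19456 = 1.46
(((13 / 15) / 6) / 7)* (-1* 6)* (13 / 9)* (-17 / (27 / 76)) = 8.56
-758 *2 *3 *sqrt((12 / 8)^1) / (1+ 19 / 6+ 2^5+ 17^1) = -13644 *sqrt(6) / 319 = -104.77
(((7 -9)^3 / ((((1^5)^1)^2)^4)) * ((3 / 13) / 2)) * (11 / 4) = -33 / 13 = -2.54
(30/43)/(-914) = -0.00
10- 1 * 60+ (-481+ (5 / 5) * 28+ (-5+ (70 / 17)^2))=-141912 / 289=-491.04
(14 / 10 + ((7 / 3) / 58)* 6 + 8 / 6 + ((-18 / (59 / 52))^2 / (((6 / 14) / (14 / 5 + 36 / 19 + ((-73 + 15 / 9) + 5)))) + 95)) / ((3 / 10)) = -2077193658382 / 17262279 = -120331.37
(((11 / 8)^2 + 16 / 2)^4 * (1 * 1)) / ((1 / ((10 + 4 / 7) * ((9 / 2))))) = 53463707682093 / 117440512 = 455240.76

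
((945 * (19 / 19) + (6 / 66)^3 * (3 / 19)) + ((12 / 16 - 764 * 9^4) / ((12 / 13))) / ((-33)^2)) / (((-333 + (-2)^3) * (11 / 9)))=14717663155 / 1517744624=9.70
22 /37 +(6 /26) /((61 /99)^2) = 2152117 /1789801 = 1.20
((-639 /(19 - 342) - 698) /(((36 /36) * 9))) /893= -224815 /2595951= -0.09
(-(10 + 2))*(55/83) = -660/83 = -7.95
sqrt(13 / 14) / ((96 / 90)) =15* sqrt(182) / 224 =0.90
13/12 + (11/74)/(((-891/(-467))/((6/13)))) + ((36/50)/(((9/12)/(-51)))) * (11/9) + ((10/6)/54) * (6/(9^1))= -686104747/11688300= -58.70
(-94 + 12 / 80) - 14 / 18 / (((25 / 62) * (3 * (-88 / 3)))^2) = -1022033227 / 10890000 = -93.85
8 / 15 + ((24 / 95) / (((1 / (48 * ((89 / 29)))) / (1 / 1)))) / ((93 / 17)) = 1879624 / 256215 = 7.34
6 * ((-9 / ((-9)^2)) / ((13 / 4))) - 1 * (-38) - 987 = -949.21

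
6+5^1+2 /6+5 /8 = 287 /24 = 11.96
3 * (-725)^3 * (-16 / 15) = 1219450000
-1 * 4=-4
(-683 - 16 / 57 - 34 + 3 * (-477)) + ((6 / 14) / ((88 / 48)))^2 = -725999440 / 337953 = -2148.23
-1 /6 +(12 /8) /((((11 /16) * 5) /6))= 809 /330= 2.45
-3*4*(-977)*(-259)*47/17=-8395073.65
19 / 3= 6.33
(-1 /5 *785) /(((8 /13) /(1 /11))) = -2041 /88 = -23.19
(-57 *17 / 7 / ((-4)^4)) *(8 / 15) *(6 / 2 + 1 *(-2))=-323 / 1120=-0.29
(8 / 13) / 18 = 0.03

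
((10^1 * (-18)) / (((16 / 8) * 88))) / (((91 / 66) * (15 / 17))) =-153 / 182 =-0.84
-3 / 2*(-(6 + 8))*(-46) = -966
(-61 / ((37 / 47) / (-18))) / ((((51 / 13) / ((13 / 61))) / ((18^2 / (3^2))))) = 1715688 / 629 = 2727.64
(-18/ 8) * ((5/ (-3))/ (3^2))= 5/ 12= 0.42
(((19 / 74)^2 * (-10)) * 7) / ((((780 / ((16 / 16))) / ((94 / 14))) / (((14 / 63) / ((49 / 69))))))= -0.01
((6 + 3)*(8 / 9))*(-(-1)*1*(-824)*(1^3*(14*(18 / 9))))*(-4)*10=7383040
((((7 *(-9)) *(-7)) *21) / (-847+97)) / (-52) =3087 / 13000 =0.24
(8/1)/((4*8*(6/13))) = 13/24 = 0.54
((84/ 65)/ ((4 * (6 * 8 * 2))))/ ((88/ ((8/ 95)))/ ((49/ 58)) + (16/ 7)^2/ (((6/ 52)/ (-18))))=343/ 43001920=0.00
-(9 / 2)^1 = -9 / 2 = -4.50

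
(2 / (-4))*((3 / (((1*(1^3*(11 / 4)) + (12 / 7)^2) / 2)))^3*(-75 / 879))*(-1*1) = -813189888 / 16246215655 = -0.05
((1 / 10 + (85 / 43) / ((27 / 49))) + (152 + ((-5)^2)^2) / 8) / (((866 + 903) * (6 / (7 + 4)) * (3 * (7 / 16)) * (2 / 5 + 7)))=51499019 / 4787428779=0.01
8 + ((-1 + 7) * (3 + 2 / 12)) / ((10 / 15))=73 / 2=36.50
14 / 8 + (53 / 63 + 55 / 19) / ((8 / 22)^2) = 143657 / 4788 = 30.00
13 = 13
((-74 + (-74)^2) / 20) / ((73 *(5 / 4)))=74 / 25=2.96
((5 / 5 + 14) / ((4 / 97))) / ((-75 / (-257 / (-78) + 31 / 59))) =-1705357 / 92040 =-18.53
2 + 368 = 370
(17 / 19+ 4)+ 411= 415.89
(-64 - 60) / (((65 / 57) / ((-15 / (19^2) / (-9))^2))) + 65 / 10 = 3476273 / 535002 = 6.50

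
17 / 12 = 1.42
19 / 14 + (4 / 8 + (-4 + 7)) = 34 / 7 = 4.86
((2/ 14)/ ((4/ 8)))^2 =4/ 49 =0.08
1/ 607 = 0.00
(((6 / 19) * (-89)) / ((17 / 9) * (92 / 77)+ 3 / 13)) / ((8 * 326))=-2405403 / 555254936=-0.00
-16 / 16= -1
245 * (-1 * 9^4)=-1607445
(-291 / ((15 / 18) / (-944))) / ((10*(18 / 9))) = 412056 / 25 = 16482.24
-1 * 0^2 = 0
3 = 3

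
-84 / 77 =-12 / 11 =-1.09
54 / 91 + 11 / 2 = 1109 / 182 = 6.09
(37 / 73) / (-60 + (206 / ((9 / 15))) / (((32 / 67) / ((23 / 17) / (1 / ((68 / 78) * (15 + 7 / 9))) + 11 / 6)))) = 33696 / 972990355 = 0.00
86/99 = 0.87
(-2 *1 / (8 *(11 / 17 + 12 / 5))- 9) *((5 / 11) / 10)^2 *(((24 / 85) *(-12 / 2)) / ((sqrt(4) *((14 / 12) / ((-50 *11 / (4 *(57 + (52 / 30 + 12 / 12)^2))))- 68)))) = -285798375 / 1232527052372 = -0.00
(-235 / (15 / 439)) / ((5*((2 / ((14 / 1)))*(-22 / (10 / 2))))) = 144431 / 66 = 2188.35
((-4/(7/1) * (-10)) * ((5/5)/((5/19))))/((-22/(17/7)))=-1292/539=-2.40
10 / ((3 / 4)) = 40 / 3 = 13.33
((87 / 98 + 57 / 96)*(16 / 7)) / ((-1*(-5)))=2323 / 3430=0.68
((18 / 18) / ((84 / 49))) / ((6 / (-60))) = -35 / 6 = -5.83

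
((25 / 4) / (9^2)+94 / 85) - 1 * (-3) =4.18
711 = 711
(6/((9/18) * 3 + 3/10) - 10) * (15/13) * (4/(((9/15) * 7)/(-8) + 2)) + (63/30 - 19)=-289623/7670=-37.76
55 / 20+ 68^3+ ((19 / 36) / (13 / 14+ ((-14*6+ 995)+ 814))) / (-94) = 6427643087089 / 20441898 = 314434.75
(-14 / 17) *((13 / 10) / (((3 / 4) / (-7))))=2548 / 255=9.99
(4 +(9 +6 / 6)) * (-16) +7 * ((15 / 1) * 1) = -119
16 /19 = 0.84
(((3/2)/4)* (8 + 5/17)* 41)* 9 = 156087/136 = 1147.70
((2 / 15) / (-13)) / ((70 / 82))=-82 / 6825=-0.01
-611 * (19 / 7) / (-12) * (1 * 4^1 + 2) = 11609 / 14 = 829.21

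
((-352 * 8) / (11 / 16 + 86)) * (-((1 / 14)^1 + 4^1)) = 67584 / 511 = 132.26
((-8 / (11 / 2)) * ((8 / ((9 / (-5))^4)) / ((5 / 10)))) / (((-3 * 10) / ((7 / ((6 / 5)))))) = 280000 / 649539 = 0.43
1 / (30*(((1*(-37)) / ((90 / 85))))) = -3 / 3145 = -0.00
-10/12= -5/6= -0.83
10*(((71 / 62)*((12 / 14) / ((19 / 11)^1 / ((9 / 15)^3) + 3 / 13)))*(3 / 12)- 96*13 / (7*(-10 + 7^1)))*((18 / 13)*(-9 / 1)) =-51074853345 / 6893222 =-7409.43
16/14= 8/7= 1.14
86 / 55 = 1.56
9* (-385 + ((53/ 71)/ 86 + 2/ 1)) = -21046905/ 6106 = -3446.92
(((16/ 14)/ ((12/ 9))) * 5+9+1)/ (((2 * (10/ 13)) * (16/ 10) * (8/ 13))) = 4225/ 448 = 9.43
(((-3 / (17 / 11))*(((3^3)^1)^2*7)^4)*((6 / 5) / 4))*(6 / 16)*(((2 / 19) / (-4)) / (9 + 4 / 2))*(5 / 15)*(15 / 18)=2034339951272643 / 20672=98410407859.55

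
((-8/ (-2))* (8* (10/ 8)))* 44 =1760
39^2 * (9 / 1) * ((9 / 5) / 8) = 123201 / 40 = 3080.02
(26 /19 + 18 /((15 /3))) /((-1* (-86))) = 236 /4085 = 0.06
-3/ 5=-0.60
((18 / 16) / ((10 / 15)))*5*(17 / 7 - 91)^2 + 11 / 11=3243424 / 49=66192.33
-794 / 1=-794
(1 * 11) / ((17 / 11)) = 121 / 17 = 7.12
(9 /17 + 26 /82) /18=295 /6273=0.05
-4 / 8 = -1 / 2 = -0.50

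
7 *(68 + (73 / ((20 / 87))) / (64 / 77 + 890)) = 656438069 / 1371880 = 478.50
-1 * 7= -7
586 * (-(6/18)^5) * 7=-4102/243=-16.88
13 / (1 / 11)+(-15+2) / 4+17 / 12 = 847 / 6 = 141.17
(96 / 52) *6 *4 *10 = 5760 / 13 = 443.08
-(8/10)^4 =-256/625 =-0.41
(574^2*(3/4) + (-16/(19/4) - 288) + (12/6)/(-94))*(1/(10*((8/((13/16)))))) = 2506.72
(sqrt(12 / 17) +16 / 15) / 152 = sqrt(51) / 1292 +2 / 285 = 0.01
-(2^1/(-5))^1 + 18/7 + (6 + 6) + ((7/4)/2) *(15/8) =37211/2240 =16.61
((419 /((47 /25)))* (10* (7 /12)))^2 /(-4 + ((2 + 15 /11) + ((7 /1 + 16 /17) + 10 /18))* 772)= 5027079509375 /27220464352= 184.68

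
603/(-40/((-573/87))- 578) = -1.05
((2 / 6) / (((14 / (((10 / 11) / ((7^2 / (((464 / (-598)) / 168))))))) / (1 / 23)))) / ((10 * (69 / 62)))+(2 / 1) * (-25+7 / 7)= -5413980749075 / 112791265587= -48.00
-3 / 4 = -0.75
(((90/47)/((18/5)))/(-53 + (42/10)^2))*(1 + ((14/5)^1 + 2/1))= -3625/41548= -0.09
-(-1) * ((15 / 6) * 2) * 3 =15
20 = 20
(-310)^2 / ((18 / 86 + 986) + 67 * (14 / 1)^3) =4132300 / 7947871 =0.52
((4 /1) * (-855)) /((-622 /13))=22230 /311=71.48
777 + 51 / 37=28800 / 37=778.38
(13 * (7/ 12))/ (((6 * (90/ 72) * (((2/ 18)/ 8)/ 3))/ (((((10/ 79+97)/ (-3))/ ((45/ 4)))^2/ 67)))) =342887586496/ 12701215125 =27.00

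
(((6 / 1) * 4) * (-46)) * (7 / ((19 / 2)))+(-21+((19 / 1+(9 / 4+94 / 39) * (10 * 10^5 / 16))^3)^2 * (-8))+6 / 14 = -2286852870508693096385359887858080973545636432 / 467992920213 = -4886511679424265881347075000000000.00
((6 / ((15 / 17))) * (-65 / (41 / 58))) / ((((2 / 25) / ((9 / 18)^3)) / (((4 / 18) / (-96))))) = 160225 / 70848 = 2.26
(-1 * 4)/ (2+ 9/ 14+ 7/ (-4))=-112/ 25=-4.48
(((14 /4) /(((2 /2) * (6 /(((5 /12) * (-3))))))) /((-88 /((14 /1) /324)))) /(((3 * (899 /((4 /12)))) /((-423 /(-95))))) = 2303 /11688323328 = 0.00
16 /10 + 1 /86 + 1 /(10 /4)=173 /86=2.01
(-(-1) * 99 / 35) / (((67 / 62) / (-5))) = -6138 / 469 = -13.09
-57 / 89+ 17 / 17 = 0.36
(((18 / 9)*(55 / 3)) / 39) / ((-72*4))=-55 / 16848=-0.00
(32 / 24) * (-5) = -20 / 3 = -6.67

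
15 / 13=1.15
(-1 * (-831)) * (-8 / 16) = -831 / 2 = -415.50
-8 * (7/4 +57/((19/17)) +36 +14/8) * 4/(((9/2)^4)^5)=-3036676096/12157665459056928801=-0.00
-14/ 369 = -0.04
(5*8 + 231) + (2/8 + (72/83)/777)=23324341/85988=271.25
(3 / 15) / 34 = 1 / 170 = 0.01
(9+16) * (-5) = -125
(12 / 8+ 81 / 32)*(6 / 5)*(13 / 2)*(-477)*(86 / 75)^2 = -493022907 / 25000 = -19720.92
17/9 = 1.89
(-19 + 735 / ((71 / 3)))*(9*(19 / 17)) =146376 / 1207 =121.27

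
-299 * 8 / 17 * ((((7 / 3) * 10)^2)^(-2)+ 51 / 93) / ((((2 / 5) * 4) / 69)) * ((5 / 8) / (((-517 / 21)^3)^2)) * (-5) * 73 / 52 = 1689145841580446781 / 25762846095080104609280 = 0.00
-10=-10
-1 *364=-364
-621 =-621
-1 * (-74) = 74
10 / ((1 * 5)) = 2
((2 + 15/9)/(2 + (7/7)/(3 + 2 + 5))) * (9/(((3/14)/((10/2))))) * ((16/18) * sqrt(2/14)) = 8800 * sqrt(7)/189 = 123.19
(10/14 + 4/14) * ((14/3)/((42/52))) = 52/9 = 5.78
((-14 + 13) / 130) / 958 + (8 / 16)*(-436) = -27149721 / 124540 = -218.00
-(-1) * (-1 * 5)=-5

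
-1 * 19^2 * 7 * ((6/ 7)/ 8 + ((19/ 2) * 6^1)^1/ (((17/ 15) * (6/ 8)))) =-11541531/ 68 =-169728.40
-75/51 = -25/17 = -1.47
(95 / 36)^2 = 9025 / 1296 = 6.96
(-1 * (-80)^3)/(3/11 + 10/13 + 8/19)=55644160/159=349963.27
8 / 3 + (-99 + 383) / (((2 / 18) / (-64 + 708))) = 4938200 / 3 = 1646066.67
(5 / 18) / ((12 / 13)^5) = 1856465 / 4478976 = 0.41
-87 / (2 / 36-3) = 29.55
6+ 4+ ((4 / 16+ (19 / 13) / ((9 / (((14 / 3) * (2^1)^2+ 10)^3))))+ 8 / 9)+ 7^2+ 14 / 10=245589307 / 63180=3887.14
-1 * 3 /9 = -1 /3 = -0.33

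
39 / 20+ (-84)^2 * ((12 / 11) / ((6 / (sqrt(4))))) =564909 / 220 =2567.77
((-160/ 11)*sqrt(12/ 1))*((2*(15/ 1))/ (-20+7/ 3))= 28800*sqrt(3)/ 583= 85.56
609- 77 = 532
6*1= 6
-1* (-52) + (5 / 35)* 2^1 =366 / 7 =52.29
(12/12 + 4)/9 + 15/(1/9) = 1220/9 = 135.56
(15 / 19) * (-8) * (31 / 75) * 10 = -496 / 19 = -26.11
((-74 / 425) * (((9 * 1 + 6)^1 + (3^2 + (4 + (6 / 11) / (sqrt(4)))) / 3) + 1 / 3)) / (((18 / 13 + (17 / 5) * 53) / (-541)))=9171032 / 894795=10.25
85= 85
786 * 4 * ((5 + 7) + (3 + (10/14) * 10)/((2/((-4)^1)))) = -182352/7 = -26050.29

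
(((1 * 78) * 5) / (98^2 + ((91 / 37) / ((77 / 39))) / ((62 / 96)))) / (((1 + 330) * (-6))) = -820105 / 40116539324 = -0.00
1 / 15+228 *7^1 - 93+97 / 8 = 181823 / 120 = 1515.19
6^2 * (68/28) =612/7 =87.43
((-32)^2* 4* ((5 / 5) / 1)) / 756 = 1024 / 189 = 5.42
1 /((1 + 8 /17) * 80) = 17 /2000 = 0.01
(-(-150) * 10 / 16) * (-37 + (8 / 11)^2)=-1654875 / 484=-3419.16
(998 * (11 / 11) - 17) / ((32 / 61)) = 1870.03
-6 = -6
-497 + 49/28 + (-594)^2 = 352340.75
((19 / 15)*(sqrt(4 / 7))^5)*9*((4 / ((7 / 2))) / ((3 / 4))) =19456*sqrt(7) / 12005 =4.29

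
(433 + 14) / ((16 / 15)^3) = 1508625 / 4096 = 368.32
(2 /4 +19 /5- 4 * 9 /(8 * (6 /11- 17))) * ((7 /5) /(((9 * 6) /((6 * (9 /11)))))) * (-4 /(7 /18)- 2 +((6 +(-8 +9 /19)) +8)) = -3199447 /945725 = -3.38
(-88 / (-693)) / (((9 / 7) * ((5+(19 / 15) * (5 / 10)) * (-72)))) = -10 / 41067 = -0.00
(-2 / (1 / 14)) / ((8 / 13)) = -91 / 2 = -45.50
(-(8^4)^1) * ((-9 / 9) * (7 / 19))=28672 / 19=1509.05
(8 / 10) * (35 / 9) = 28 / 9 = 3.11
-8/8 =-1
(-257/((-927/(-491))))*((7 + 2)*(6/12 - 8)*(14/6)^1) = 4416545/206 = 21439.54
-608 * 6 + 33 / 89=-3647.63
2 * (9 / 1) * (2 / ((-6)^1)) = -6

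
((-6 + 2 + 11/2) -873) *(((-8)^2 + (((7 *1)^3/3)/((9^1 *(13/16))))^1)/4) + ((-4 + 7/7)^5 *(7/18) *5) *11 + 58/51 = -89691607/3978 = -22546.91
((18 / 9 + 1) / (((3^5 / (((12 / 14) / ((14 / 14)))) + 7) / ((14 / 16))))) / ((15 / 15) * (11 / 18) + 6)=27 / 19754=0.00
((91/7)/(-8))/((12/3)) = -13/32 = -0.41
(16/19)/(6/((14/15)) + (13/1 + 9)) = 112/3781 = 0.03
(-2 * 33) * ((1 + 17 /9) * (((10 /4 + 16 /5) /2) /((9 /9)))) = -2717 /5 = -543.40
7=7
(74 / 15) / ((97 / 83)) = 6142 / 1455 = 4.22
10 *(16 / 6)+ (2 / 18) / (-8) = 1919 / 72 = 26.65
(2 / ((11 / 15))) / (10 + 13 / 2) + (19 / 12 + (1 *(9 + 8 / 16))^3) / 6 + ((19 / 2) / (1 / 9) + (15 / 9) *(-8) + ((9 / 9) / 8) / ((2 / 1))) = 469477 / 2178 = 215.55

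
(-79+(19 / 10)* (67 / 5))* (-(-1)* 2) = -2677 / 25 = -107.08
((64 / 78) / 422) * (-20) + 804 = 6615796 / 8229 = 803.96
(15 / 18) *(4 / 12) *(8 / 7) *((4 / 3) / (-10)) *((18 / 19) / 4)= -4 / 399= -0.01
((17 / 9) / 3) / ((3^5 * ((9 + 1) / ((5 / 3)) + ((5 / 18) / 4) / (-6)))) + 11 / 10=6917771 / 6286410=1.10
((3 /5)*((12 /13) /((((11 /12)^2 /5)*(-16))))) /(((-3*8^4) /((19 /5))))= 513 /8053760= 0.00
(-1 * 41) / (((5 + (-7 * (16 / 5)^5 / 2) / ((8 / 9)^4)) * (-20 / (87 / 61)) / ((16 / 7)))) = -8917500 / 2503514237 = -0.00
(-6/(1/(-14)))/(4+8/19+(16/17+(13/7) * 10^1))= 31654/9019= 3.51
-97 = -97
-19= -19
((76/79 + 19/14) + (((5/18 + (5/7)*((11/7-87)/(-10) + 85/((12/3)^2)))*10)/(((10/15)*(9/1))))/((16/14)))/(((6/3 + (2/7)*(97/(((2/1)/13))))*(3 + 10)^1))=6557953/905074560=0.01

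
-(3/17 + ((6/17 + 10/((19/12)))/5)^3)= -10737292389/4212283375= -2.55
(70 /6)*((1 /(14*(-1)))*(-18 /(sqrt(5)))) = 3*sqrt(5) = 6.71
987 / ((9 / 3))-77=252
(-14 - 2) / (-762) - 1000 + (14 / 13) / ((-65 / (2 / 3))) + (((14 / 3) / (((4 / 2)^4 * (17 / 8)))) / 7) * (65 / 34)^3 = -215081734567853 / 215113346760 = -999.85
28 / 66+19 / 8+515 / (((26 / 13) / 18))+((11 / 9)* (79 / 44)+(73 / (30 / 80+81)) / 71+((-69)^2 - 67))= 113896756037 / 12202344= 9334.01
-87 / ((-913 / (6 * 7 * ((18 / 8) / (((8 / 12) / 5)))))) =246645 / 3652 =67.54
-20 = -20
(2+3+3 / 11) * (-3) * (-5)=870 / 11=79.09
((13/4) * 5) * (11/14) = 715/56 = 12.77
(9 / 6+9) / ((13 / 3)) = 63 / 26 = 2.42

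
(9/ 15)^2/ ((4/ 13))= 117/ 100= 1.17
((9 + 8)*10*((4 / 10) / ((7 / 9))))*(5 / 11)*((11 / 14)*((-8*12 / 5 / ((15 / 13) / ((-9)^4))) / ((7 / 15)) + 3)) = -2505535038 / 343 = -7304766.87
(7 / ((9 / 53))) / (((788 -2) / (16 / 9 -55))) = -177709 / 63666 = -2.79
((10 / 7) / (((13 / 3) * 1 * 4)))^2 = 225 / 33124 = 0.01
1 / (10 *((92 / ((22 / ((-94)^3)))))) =-11 / 382068640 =-0.00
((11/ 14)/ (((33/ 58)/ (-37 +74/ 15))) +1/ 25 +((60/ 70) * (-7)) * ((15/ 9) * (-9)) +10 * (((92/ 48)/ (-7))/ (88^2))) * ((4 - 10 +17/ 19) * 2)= -108269514223/ 231739200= -467.20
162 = 162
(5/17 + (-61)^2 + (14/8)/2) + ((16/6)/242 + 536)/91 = 2392608841/641784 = 3728.06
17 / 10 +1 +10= 127 / 10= 12.70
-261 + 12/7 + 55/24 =-256.99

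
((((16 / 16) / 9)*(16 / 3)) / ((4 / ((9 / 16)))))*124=31 / 3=10.33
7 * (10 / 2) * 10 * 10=3500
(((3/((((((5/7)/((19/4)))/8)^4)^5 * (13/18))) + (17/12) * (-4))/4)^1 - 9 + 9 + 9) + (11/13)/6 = 509504175109452271717924330091253400220218609513637/14877319335937500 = 34247041661510834953134250000000000.00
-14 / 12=-7 / 6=-1.17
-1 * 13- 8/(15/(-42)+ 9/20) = -1289/13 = -99.15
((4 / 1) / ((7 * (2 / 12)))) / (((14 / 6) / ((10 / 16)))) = 45 / 49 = 0.92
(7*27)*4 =756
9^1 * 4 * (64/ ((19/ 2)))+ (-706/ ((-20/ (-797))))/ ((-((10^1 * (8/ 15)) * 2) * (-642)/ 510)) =-241063845/ 130112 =-1852.74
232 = 232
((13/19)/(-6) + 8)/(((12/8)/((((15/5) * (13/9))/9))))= 2.53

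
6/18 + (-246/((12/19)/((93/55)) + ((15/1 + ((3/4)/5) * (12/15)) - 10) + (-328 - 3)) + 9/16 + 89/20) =6.10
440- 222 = 218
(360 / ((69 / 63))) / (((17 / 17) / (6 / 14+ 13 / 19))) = 159840 / 437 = 365.77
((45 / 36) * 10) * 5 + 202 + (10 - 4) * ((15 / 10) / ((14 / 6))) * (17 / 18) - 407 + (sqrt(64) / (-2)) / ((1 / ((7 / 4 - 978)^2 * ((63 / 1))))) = -6724823913 / 28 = -240172282.61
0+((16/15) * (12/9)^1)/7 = 64/315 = 0.20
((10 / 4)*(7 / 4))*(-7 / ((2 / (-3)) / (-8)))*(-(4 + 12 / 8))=8085 / 4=2021.25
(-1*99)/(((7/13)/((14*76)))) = -195624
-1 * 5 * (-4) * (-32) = -640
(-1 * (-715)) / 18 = 39.72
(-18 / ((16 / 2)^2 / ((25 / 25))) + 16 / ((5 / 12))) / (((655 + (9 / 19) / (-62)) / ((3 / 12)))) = 0.01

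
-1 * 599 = -599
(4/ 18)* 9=2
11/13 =0.85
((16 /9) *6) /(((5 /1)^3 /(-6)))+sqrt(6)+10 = sqrt(6)+1186 /125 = 11.94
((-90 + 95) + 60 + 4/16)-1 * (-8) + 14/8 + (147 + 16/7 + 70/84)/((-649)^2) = 75.00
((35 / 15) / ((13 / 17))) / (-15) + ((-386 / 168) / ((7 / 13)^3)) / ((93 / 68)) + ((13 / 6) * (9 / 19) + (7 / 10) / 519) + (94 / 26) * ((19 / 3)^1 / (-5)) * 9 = -813444710436 / 15902555305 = -51.15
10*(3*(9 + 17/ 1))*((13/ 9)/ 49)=3380/ 147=22.99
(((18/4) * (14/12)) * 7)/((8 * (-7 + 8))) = 147/32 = 4.59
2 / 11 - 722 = -7940 / 11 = -721.82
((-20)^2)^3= 64000000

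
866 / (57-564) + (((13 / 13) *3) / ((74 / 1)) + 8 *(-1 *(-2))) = 537725 / 37518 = 14.33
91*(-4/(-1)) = 364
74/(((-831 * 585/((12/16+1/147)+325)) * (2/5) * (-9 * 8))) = 7087165/4116202272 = 0.00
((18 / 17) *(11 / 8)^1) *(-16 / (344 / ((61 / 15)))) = -2013 / 7310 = -0.28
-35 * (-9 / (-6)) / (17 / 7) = -735 / 34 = -21.62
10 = 10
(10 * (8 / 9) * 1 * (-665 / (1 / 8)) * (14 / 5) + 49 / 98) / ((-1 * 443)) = 2383351 / 7974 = 298.89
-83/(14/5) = -415/14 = -29.64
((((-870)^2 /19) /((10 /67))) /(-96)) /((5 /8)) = -169041 /38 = -4448.45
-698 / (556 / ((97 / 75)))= -33853 / 20850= -1.62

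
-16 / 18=-8 / 9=-0.89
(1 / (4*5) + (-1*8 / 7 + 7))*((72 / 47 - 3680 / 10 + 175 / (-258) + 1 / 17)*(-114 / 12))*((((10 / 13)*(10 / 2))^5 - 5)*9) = 31659991103042985357 / 204104217616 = 155116790.20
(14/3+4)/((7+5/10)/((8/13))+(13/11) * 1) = 352/543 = 0.65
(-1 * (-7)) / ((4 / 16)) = 28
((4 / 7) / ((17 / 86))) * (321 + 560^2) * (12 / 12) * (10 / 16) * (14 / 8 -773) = -208215951275 / 476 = -437428469.07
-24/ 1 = -24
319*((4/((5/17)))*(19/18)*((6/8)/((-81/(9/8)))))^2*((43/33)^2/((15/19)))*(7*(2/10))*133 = 2856.53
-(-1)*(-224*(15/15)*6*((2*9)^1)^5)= -2539579392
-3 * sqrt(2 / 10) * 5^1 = -3 * sqrt(5) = -6.71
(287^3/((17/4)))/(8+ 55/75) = 1418394180/2227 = 636908.03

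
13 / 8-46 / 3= -329 / 24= -13.71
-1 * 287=-287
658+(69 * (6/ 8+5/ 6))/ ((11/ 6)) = 717.59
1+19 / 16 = 35 / 16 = 2.19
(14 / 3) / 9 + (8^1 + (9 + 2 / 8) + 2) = 2135 / 108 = 19.77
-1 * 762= -762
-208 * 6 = -1248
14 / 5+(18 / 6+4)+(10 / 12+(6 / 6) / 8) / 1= 1291 / 120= 10.76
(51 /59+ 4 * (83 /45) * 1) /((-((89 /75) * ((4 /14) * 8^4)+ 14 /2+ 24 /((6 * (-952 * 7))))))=-182285390 /30868360863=-0.01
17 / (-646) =-1 / 38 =-0.03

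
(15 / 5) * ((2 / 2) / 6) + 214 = 429 / 2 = 214.50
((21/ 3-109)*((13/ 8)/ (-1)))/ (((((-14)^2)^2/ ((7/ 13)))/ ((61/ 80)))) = 3111/ 1756160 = 0.00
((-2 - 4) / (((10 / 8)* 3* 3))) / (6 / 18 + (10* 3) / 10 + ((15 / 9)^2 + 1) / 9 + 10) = -108 / 2785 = -0.04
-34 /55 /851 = -34 /46805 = -0.00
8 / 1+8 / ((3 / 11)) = 112 / 3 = 37.33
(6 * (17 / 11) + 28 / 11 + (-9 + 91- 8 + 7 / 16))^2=230462761 / 30976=7440.04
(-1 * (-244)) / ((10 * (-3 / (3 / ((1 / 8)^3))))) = -62464 / 5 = -12492.80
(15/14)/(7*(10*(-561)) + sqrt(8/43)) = -1809225/66311714692 - 15*sqrt(86)/464182002844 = -0.00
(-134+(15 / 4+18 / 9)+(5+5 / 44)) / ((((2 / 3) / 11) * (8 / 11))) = -89397 / 32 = -2793.66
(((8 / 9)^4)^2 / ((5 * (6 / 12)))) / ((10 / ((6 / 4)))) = 8388608 / 358722675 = 0.02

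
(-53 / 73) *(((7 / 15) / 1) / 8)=-371 / 8760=-0.04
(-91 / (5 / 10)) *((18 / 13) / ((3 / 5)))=-420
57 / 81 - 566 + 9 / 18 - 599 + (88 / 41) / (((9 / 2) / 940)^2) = 614324465 / 6642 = 92490.89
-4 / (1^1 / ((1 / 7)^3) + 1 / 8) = -32 / 2745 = -0.01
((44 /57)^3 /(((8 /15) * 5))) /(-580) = -2662 /8950995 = -0.00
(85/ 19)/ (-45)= -17/ 171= -0.10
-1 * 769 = -769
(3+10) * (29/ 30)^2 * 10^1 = 121.48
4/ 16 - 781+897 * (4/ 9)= -382.08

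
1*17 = 17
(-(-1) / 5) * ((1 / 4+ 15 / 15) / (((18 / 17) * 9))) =17 / 648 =0.03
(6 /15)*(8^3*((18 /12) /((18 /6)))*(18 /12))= 768 /5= 153.60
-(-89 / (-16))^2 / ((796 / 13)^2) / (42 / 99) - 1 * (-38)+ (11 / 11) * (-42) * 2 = -104504643641 / 2270879744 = -46.02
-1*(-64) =64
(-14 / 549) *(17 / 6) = -119 / 1647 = -0.07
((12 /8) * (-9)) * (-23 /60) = 207 /40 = 5.18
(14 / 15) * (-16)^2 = 238.93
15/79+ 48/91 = 5157/7189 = 0.72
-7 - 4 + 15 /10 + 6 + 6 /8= -11 /4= -2.75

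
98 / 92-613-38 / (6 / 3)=-29023 / 46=-630.93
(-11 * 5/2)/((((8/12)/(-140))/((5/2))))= 28875/2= 14437.50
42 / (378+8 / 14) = 147 / 1325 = 0.11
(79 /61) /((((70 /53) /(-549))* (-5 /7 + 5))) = -12561 /100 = -125.61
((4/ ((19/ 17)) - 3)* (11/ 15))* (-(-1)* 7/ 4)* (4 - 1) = 847/ 380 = 2.23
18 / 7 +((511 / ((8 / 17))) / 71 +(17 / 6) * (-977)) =-2750.30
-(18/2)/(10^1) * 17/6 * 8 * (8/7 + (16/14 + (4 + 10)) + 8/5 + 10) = -99552/175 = -568.87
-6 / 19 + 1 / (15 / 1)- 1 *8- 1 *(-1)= -2066 / 285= -7.25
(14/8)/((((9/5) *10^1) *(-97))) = -7/6984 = -0.00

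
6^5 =7776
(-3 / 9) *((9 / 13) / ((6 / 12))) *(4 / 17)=-24 / 221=-0.11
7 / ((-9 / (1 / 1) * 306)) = -7 / 2754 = -0.00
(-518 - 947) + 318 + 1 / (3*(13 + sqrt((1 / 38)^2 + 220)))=-19494709 / 16995 + 38*sqrt(317681) / 220935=-1146.99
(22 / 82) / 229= 11 / 9389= 0.00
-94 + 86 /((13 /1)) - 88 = -2280 /13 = -175.38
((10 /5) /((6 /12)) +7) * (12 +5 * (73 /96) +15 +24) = 57871 /96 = 602.82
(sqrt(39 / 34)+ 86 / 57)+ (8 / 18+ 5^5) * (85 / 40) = sqrt(1326) / 34+ 9087731 / 1368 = 6644.15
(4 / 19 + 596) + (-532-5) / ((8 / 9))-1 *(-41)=5029 / 152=33.09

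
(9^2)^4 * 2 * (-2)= -172186884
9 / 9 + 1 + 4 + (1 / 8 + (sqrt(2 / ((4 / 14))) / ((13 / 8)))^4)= 3005121 / 228488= 13.15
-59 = -59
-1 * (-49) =49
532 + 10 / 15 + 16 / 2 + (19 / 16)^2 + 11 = 424763 / 768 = 553.08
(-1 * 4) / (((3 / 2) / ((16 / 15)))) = -128 / 45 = -2.84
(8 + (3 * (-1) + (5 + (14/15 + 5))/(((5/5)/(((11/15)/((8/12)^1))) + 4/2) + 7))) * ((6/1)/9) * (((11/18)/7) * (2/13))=219538/4017195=0.05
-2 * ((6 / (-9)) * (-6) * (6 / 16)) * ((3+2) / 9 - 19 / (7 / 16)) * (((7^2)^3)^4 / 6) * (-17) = -1256690771614495435721531 / 18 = -69816153978583079762307.28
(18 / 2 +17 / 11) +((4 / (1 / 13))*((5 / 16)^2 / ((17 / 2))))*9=95279 / 5984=15.92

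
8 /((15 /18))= 48 /5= 9.60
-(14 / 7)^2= -4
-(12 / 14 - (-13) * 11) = -1007 / 7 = -143.86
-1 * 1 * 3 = -3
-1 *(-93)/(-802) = -0.12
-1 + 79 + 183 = 261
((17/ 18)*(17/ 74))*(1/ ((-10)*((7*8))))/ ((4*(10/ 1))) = -289/ 29836800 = -0.00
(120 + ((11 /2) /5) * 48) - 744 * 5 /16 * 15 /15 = -597 /10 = -59.70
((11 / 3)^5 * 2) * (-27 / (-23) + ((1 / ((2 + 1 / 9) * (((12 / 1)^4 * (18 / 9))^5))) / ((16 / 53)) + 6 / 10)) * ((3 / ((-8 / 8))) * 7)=-49378.60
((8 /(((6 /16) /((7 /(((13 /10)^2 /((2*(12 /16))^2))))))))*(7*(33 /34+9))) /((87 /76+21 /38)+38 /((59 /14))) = 178760937600 /138027539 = 1295.11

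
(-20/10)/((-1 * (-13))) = -2/13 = -0.15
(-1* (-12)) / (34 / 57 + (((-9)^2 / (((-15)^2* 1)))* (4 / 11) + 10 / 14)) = 1316700 / 158189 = 8.32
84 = 84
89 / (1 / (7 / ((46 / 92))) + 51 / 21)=178 / 5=35.60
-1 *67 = -67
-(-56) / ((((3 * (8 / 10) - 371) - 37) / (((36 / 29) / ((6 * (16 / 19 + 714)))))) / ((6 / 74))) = -3990 / 1231459567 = -0.00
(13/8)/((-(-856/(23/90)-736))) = 299/751744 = 0.00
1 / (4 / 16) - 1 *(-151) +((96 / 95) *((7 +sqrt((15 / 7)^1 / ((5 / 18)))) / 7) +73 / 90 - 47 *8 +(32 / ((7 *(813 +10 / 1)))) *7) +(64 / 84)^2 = -3014329193 / 13791834 +288 *sqrt(42) / 4655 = -218.16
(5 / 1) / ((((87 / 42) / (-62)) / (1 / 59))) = -4340 / 1711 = -2.54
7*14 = 98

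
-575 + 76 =-499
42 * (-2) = -84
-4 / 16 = -1 / 4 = -0.25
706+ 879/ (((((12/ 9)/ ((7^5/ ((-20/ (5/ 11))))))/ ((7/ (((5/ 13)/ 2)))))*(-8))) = 4035610489/ 3520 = 1146480.25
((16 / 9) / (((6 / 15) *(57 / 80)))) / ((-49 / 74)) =-236800 / 25137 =-9.42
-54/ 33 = -18/ 11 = -1.64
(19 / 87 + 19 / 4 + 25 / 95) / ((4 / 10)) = 172955 / 13224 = 13.08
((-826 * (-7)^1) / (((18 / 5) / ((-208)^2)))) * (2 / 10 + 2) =1375838464 / 9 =152870940.44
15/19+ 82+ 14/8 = 6425/76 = 84.54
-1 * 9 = -9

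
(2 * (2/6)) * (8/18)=8/27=0.30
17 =17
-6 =-6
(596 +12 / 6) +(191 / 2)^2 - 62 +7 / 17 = 656653 / 68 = 9656.66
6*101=606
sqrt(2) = 1.41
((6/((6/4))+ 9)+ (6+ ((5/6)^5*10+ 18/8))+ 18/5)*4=561209/4860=115.48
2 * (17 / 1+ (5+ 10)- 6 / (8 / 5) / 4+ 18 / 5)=2773 / 40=69.32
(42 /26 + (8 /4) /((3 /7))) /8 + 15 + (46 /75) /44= 451857 /28600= 15.80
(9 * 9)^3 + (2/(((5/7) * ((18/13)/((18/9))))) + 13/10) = 47830171/90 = 531446.34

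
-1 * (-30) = 30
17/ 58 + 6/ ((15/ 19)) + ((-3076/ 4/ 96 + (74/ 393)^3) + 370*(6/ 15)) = 41651684436973/ 281640840480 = 147.89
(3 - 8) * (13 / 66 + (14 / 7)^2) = -1385 / 66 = -20.98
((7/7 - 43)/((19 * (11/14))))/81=-196/5643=-0.03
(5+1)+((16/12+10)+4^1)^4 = 55283.23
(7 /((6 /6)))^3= 343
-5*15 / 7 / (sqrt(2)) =-75*sqrt(2) / 14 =-7.58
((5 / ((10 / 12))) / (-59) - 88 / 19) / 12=-2653 / 6726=-0.39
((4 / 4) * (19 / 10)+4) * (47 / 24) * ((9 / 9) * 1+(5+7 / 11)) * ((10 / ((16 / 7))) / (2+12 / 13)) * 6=18421039 / 26752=688.59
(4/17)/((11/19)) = 76/187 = 0.41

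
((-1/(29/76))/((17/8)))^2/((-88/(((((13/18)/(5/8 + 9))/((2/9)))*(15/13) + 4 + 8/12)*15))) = -269854720/205862503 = -1.31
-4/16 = -1/4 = -0.25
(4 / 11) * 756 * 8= 24192 / 11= 2199.27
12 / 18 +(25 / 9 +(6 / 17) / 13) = 6905 / 1989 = 3.47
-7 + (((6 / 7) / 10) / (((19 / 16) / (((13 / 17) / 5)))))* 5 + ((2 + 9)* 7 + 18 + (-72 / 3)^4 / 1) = 3751723144 / 11305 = 331864.06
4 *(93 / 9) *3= 124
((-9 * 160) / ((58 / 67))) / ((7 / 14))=-96480 / 29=-3326.90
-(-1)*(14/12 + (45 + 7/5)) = 1427/30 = 47.57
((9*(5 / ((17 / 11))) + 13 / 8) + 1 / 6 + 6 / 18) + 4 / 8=4317 / 136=31.74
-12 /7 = -1.71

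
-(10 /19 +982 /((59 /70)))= -1306650 /1121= -1165.61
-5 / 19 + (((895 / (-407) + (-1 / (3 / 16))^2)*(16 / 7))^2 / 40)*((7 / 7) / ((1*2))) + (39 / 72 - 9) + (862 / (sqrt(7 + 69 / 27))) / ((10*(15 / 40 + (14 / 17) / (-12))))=18119459101313 / 499670269560 + 263772*sqrt(86) / 26875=127.28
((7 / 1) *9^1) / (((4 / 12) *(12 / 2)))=63 / 2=31.50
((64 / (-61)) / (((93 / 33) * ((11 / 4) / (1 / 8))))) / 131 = -32 / 247721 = -0.00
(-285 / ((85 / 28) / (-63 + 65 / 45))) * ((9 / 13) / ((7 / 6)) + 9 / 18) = 4189348 / 663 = 6318.78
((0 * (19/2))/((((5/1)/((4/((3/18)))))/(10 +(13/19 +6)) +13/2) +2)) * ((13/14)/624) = 0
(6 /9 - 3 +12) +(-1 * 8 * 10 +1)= -208 /3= -69.33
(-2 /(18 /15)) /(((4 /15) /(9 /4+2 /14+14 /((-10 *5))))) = -1479 /112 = -13.21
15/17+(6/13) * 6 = 807/221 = 3.65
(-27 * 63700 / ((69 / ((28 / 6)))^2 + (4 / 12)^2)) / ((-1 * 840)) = 3611790 / 385837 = 9.36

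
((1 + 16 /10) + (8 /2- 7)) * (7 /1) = -14 /5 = -2.80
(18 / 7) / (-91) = -18 / 637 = -0.03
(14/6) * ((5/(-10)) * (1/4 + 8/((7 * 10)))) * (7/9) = -0.33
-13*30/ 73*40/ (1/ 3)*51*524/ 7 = -1250683200/ 511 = -2447520.94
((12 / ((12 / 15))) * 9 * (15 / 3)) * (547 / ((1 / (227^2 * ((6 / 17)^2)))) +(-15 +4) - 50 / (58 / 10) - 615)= 19859339845800 / 8381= 2369566859.06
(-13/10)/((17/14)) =-91/85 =-1.07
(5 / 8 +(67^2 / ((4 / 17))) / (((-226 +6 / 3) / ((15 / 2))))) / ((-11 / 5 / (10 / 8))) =28589375 / 78848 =362.59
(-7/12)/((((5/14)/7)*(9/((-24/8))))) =343/90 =3.81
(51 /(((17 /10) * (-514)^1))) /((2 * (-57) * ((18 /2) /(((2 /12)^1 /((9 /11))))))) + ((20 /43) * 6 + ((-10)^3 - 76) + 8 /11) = -2407709848369 /2244988548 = -1072.48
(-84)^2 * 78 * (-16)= -8805888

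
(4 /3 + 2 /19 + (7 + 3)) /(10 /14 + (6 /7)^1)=4564 /627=7.28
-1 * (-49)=49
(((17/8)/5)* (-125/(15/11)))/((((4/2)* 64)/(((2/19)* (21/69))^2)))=-45815/146664192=-0.00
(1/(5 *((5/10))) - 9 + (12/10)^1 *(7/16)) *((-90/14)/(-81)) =-0.64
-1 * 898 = -898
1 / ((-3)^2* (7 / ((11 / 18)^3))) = 1331 / 367416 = 0.00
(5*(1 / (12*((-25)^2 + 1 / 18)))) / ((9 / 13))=65 / 67506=0.00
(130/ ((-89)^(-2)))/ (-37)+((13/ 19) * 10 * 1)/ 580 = -1134761979/ 40774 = -27830.53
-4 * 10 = -40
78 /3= 26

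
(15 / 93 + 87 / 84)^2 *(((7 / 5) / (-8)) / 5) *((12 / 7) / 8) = -3238563 / 301369600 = -0.01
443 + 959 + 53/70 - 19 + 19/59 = 5716247/4130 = 1384.08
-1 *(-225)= 225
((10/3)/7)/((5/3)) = 2/7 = 0.29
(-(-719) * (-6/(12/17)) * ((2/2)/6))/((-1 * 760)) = 1.34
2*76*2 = 304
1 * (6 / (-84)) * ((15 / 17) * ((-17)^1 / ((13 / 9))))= 0.74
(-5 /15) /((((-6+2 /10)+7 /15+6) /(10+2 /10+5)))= -38 /5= -7.60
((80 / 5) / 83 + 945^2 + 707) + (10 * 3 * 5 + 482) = 74232228 / 83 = 894364.19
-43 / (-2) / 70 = 43 / 140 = 0.31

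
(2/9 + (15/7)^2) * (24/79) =16984/11613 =1.46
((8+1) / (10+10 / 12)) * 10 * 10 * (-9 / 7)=-9720 / 91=-106.81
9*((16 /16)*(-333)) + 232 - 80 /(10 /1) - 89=-2862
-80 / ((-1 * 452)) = 20 / 113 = 0.18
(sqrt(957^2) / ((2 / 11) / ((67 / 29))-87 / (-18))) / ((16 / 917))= 9558153 / 856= 11166.07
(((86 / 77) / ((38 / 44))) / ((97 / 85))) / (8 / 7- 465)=-860 / 352013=-0.00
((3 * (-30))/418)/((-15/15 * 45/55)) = 5/19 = 0.26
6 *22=132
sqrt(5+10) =sqrt(15) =3.87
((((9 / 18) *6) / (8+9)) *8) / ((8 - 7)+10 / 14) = 14 / 17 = 0.82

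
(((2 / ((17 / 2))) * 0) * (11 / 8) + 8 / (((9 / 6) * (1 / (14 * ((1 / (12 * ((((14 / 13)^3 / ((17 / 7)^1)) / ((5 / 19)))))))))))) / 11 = 0.29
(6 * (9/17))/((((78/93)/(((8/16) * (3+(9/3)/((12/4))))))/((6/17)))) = 10044/3757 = 2.67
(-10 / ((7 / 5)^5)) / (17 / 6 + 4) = -187500 / 689087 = -0.27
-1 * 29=-29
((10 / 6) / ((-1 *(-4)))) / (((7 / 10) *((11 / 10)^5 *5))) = 250000 / 3382071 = 0.07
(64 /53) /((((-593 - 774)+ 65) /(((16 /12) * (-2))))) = 256 /103509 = 0.00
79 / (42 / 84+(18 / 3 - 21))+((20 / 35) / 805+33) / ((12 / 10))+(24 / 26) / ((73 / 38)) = 4193290523 / 186097002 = 22.53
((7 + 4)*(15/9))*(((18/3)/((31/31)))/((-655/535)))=-11770/131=-89.85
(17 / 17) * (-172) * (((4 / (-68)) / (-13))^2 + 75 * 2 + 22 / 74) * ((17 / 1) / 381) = -15572010712 / 13500227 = -1153.46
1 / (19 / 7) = 7 / 19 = 0.37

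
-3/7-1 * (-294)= 2055/7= 293.57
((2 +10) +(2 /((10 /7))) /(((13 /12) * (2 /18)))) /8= 192 /65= 2.95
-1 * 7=-7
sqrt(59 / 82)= sqrt(4838) / 82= 0.85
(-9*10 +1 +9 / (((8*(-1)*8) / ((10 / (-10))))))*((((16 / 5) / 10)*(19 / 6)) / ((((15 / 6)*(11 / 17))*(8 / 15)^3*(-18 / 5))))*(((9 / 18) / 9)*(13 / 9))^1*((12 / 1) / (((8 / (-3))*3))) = -10854415 / 884736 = -12.27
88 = 88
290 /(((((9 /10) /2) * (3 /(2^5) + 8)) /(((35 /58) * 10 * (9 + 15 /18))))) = 4720000 /999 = 4724.72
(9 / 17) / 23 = 9 / 391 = 0.02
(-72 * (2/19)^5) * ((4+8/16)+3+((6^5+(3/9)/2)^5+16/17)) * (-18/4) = 15034637659727148453767300/126281049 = 119056958892756334.75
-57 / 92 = -0.62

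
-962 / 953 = -1.01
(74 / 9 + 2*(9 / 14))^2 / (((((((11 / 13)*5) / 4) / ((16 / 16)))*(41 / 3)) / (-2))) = -37315304 / 2983365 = -12.51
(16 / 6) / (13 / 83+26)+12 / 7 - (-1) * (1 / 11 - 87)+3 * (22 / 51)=-714427562 / 8525517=-83.80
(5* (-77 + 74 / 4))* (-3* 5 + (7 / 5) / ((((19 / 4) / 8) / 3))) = 88101 / 38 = 2318.45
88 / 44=2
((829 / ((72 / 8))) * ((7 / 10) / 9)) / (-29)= -5803 / 23490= -0.25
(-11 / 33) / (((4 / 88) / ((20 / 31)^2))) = -8800 / 2883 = -3.05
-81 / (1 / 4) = -324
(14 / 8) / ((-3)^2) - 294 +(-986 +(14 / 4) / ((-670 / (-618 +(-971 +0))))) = -3833587 / 3015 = -1271.50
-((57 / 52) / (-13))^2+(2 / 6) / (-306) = -1719779 / 209751984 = -0.01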